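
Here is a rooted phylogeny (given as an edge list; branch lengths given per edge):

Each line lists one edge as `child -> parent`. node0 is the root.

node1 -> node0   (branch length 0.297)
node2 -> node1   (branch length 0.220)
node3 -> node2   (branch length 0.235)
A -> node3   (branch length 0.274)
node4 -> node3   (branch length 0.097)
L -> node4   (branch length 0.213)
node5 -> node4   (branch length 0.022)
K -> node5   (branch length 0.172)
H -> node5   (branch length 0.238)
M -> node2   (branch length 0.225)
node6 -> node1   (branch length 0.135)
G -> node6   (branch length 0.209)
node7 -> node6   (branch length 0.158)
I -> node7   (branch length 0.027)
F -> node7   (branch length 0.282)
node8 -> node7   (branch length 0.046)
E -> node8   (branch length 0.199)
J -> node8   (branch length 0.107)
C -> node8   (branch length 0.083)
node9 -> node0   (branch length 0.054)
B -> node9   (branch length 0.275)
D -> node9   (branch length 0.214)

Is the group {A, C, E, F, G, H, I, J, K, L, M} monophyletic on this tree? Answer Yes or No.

Yes

The most recent common ancestor of these taxa subtends (((A,(L,(K,H))),M),(G,(I,F,(E,J,C)))).
That clade has exactly 11 tips — every listed taxon and nothing else — so the group is monophyletic.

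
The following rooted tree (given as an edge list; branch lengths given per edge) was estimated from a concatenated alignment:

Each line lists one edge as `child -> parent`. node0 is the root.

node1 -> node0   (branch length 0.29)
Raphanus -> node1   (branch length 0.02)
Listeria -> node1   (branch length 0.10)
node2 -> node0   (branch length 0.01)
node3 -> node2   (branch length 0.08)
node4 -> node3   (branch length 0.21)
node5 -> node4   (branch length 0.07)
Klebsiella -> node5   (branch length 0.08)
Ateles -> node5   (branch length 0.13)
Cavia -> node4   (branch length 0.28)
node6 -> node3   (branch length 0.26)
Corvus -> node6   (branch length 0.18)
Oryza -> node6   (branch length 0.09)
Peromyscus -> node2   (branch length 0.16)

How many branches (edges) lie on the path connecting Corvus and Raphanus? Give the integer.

6

The MRCA of Corvus and Raphanus is the root of the tree.
From Corvus up to that node: 4 branches. From Raphanus up to the same node: 2 branches. Total: 4 + 2 = 6.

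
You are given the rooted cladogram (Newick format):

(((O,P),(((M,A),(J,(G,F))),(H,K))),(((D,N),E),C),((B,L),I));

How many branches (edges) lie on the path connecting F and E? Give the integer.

9

The MRCA of F and E is the root of the tree.
From F up to that node: 6 branches. From E up to the same node: 3 branches. Total: 6 + 3 = 9.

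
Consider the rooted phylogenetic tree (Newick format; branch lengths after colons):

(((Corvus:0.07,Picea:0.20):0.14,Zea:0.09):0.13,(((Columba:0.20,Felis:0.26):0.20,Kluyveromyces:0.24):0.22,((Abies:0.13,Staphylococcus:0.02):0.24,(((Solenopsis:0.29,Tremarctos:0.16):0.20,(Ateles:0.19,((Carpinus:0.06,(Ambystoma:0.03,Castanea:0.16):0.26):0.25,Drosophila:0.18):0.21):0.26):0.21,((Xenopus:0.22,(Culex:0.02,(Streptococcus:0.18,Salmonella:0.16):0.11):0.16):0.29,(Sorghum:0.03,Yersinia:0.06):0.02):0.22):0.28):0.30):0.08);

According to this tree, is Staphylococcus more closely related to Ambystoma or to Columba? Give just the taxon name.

The MRCA of Staphylococcus and Ambystoma subtends ((Abies,Staphylococcus),(((Solenopsis,Tremarctos),(Ateles,((Carpinus,(Ambystoma,Castanea)),Drosophila))),((Xenopus,(Culex,(Streptococcus,Salmonella))),(Sorghum,Yersinia)))) (15 taxa).
The MRCA of Staphylococcus and Columba subtends (((Columba,Felis),Kluyveromyces),((Abies,Staphylococcus),(((Solenopsis,Tremarctos),(Ateles,((Carpinus,(Ambystoma,Castanea)),Drosophila))),((Xenopus,(Culex,(Streptococcus,Salmonella))),(Sorghum,Yersinia))))) (18 taxa).
The first is nested inside the second, so Staphylococcus shares a more recent common ancestor with Ambystoma.

Ambystoma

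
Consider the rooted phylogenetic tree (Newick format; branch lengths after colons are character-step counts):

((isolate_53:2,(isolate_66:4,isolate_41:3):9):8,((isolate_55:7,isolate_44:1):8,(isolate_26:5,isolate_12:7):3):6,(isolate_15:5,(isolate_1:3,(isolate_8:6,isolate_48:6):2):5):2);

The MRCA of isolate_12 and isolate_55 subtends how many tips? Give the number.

The MRCA of isolate_12 and isolate_55 is the node subtending ((isolate_55,isolate_44),(isolate_26,isolate_12)).
That clade contains 4 terminal taxa: isolate_12, isolate_26, isolate_44, isolate_55.

4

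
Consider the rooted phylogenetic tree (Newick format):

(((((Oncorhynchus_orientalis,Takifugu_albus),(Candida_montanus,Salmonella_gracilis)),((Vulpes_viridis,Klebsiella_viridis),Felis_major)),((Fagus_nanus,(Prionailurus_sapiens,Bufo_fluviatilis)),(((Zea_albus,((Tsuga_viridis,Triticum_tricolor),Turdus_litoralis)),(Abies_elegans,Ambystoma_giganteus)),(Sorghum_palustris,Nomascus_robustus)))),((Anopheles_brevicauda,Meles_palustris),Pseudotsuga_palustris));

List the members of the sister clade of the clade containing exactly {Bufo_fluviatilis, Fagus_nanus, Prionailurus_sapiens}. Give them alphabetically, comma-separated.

The clade containing exactly {Bufo_fluviatilis, Fagus_nanus, Prionailurus_sapiens} attaches to the tree at the node subtending ((Fagus_nanus,(Prionailurus_sapiens,Bufo_fluviatilis)),(((Zea_albus,((Tsuga_viridis,Triticum_tricolor),Turdus_litoralis)),(Abies_elegans,Ambystoma_giganteus)),(Sorghum_palustris,Nomascus_robustus))).
The other lineage descending from that same node — the sister group — is (((Zea_albus,((Tsuga_viridis,Triticum_tricolor),Turdus_litoralis)),(Abies_elegans,Ambystoma_giganteus)),(Sorghum_palustris,Nomascus_robustus)); its 8 tips in alphabetical order are the answer.

Abies_elegans, Ambystoma_giganteus, Nomascus_robustus, Sorghum_palustris, Triticum_tricolor, Tsuga_viridis, Turdus_litoralis, Zea_albus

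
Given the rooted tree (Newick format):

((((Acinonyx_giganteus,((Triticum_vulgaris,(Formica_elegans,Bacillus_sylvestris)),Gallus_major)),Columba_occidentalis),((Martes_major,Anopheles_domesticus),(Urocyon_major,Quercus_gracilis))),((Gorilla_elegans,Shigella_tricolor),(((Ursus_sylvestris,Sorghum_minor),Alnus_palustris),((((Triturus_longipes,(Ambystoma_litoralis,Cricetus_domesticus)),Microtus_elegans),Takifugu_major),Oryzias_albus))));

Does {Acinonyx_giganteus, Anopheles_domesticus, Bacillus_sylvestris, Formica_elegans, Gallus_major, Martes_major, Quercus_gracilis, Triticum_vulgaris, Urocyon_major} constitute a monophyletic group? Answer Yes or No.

No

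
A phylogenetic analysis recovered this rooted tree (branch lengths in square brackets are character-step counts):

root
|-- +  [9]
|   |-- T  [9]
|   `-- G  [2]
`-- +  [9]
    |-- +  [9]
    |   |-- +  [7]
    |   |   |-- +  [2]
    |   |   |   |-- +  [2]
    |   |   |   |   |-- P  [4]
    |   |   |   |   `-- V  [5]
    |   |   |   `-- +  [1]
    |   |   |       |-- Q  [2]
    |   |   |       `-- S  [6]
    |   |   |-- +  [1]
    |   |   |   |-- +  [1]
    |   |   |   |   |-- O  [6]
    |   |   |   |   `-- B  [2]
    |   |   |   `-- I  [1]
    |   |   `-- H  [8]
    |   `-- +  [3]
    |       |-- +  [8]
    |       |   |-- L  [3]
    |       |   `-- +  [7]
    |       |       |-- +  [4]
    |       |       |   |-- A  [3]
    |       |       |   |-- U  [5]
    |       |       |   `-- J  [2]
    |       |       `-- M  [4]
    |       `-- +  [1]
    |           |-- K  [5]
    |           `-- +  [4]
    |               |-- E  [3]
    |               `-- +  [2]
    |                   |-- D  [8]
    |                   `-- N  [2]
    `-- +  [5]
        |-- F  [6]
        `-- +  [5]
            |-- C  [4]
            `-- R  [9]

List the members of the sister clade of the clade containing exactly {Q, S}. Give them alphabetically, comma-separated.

P, V

The clade containing exactly {Q, S} attaches to the tree at the node subtending ((P,V),(Q,S)).
The other lineage descending from that same node — the sister group — is (P,V); its 2 tips in alphabetical order are the answer.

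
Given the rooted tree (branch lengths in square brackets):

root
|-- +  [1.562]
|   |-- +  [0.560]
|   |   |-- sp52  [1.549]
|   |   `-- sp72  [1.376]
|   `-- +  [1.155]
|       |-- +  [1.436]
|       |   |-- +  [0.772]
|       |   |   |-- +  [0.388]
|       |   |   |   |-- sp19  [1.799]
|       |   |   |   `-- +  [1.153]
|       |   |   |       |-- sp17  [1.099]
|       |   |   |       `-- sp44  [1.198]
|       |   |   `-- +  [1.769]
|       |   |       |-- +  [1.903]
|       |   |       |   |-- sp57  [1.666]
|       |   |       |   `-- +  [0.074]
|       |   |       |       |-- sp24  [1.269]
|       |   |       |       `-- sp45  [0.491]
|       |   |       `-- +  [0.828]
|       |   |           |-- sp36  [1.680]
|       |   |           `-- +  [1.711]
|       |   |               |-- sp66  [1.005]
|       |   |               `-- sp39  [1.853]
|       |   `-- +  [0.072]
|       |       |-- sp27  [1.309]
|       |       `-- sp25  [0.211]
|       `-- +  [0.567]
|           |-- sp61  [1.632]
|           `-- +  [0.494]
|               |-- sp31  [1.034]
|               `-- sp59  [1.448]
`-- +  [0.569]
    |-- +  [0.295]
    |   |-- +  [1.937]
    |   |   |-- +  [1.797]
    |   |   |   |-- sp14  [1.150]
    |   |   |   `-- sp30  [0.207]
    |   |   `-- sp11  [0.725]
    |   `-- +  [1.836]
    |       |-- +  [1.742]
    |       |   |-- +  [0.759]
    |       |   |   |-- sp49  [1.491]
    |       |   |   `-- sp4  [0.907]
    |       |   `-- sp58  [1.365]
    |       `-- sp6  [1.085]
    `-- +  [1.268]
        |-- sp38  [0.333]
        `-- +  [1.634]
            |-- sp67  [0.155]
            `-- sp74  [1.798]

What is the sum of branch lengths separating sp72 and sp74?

The path runs sp72 → … → MRCA → … → sp74; the MRCA is the root of the tree.
Branch lengths along that path: 1.376 + 0.560 + 1.562 + 0.569 + 1.268 + 1.634 + 1.798 = 8.767.

8.767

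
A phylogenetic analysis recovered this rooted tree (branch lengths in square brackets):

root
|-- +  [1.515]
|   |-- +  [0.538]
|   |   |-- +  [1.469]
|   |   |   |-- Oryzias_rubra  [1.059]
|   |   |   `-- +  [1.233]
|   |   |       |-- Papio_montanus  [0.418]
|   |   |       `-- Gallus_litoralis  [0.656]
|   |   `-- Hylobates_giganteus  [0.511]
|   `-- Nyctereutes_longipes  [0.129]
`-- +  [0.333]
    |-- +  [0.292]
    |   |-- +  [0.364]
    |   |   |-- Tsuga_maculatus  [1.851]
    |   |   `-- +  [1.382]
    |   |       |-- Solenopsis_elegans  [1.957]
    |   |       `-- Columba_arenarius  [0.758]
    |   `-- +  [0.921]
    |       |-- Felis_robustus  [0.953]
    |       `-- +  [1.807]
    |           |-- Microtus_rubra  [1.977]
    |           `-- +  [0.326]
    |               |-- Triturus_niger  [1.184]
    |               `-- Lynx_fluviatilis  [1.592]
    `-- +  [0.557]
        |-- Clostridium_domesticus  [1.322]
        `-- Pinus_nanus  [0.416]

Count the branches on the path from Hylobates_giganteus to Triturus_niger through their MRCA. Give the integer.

The MRCA of Hylobates_giganteus and Triturus_niger is the root of the tree.
From Hylobates_giganteus up to that node: 3 branches. From Triturus_niger up to the same node: 6 branches. Total: 3 + 6 = 9.

9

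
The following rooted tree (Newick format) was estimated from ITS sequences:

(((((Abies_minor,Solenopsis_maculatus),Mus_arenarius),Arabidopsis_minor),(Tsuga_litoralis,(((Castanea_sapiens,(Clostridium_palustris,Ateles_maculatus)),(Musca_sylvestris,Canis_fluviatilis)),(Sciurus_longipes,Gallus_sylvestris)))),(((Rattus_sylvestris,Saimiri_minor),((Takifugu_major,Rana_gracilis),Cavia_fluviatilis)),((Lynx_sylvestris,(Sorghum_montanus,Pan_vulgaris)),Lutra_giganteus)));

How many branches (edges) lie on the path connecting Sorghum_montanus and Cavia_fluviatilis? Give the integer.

The MRCA of Sorghum_montanus and Cavia_fluviatilis is the node subtending (((Rattus_sylvestris,Saimiri_minor),((Takifugu_major,Rana_gracilis),Cavia_fluviatilis)),((Lynx_sylvestris,(Sorghum_montanus,Pan_vulgaris)),Lutra_giganteus)).
From Sorghum_montanus up to that node: 4 branches. From Cavia_fluviatilis up to the same node: 3 branches. Total: 4 + 3 = 7.

7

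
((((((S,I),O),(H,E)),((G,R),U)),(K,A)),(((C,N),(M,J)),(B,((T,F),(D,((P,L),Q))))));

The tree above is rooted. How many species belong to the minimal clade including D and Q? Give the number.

4

The MRCA of D and Q is the node subtending (D,((P,L),Q)).
That clade contains 4 terminal taxa: D, L, P, Q.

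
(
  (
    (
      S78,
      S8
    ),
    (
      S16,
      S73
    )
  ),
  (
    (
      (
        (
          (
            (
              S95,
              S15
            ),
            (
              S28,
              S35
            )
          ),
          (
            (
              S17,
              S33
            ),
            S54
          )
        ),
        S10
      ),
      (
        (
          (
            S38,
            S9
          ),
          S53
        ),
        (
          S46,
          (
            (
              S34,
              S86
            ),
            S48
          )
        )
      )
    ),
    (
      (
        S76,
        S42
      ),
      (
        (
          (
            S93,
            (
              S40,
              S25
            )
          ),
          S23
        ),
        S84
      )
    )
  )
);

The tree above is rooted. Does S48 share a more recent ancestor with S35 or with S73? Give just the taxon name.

The MRCA of S48 and S35 subtends (((((S95,S15),(S28,S35)),((S17,S33),S54)),S10),(((S38,S9),S53),(S46,((S34,S86),S48)))) (15 taxa).
The MRCA of S48 and S73 is the root, subtending the entire tree (26 taxa).
The first is nested inside the second, so S48 shares a more recent common ancestor with S35.

S35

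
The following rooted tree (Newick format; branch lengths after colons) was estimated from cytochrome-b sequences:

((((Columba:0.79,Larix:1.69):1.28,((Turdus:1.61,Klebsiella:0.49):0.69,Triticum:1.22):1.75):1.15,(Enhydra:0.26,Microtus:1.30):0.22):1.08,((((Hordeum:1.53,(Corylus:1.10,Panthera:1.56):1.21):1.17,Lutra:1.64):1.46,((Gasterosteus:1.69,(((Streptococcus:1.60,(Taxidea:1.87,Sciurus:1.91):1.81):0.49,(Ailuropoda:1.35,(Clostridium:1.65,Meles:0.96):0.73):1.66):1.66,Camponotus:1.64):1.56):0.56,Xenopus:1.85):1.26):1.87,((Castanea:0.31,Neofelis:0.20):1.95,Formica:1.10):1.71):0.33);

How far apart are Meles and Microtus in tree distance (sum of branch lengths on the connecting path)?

The path runs Meles → … → MRCA → … → Microtus; the MRCA is the root of the tree.
Branch lengths along that path: 0.96 + 0.73 + 1.66 + 1.66 + 1.56 + 0.56 + 1.26 + 1.87 + 0.33 + 1.08 + 0.22 + 1.30 = 13.19.

13.19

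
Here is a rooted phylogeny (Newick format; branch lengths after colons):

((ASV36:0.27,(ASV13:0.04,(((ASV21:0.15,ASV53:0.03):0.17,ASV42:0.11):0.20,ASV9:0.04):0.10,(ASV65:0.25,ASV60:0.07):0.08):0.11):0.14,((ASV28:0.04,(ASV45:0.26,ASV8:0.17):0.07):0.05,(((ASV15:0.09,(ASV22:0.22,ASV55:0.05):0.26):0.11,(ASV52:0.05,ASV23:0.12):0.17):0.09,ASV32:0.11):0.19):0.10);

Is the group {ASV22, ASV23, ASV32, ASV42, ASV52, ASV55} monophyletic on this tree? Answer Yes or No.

No

The MRCA of the listed taxa is the root, so the smallest clade containing them is the whole tree.
That clade also contains ASV13, ASV15, ASV21, ASV28, ASV36, ASV45, ASV53, ASV60, ASV65, ASV8, ASV9, which are not in the proposed group, so the group is not monophyletic.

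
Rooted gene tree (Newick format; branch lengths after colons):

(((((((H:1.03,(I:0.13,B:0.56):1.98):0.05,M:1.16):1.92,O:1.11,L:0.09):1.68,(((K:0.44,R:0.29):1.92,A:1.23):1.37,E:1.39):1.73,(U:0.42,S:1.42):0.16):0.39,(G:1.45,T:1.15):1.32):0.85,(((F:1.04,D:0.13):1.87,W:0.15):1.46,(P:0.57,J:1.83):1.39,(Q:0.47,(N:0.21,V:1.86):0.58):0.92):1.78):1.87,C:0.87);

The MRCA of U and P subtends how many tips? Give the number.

22

The MRCA of U and P is the node subtending ((((((H,(I,B)),M),O,L),(((K,R),A),E),(U,S)),(G,T)),(((F,D),W),(P,J),(Q,(N,V)))).
That clade contains 22 terminal taxa: A, B, D, E, F, G, H, I, J, K, L, M, N, O, P, Q, R, S, T, U, V, W.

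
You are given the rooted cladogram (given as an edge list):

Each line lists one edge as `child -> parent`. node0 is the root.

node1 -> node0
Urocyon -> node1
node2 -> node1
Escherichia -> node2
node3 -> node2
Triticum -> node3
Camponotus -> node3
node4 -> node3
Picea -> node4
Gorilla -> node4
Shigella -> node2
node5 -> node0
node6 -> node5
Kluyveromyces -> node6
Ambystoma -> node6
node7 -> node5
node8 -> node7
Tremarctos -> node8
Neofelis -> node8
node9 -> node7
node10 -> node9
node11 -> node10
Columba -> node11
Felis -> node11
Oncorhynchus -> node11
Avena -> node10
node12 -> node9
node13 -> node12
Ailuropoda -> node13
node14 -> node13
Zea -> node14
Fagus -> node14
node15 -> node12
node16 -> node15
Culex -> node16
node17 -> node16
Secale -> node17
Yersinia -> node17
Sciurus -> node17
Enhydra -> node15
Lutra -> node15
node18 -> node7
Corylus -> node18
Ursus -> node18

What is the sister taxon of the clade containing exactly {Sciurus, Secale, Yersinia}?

Culex

The clade containing exactly {Sciurus, Secale, Yersinia} attaches to the tree at the node subtending (Culex,(Secale,Yersinia,Sciurus)).
The other lineage descending from that same node — the sister group — is the single tip Culex.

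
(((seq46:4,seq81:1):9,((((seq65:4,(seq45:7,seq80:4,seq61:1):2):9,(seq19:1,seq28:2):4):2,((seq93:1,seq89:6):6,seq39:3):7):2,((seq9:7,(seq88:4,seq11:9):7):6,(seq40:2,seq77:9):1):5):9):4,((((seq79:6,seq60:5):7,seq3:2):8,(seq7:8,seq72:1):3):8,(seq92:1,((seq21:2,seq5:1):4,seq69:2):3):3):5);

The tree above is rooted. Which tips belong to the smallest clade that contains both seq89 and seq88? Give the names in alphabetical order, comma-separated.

seq11, seq19, seq28, seq39, seq40, seq45, seq61, seq65, seq77, seq80, seq88, seq89, seq9, seq93

Tracing seq89: it sits inside (seq93,seq89).
Tracing seq88: it sits inside (seq88,seq11).
The smallest clade enclosing both is ((((seq65,(seq45,seq80,seq61)),(seq19,seq28)),((seq93,seq89),seq39)),((seq9,(seq88,seq11)),(seq40,seq77))); the answer is its 14 terminal taxa in alphabetical order.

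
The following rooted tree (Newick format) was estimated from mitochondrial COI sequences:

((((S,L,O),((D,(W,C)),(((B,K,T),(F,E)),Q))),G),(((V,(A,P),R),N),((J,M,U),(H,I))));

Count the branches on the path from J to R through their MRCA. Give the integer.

6

The MRCA of J and R is the node subtending (((V,(A,P),R),N),((J,M,U),(H,I))).
From J up to that node: 3 branches. From R up to the same node: 3 branches. Total: 3 + 3 = 6.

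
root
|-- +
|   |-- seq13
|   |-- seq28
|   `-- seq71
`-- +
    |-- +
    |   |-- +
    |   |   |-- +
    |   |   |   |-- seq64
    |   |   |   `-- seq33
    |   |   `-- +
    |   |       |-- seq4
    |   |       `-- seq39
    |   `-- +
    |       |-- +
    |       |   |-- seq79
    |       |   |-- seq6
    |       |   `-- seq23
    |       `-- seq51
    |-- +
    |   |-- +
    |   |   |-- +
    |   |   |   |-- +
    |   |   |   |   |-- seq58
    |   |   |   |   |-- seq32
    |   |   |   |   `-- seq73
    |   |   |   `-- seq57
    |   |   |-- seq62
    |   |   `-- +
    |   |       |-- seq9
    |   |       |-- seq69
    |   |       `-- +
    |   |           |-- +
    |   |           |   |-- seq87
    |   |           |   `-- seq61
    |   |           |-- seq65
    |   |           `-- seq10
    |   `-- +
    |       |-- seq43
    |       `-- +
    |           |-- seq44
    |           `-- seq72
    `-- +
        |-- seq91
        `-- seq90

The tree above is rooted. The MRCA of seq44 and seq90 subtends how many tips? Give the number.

The MRCA of seq44 and seq90 is the node subtending ((((seq64,seq33),(seq4,seq39)),((seq79,seq6,seq23),seq51)),((((seq58,seq32,seq73),seq57),seq62,(seq9,seq69,((seq87,seq61),seq65,seq10))),(seq43,(seq44,seq72))),(seq91,seq90)).
That clade contains 24 terminal taxa: seq10, seq23, seq32, seq33, seq39, seq4, seq43, seq44, seq51, seq57, seq58, seq6, seq61, seq62, seq64, seq65, seq69, seq72, seq73, seq79, seq87, seq9, seq90, seq91.

24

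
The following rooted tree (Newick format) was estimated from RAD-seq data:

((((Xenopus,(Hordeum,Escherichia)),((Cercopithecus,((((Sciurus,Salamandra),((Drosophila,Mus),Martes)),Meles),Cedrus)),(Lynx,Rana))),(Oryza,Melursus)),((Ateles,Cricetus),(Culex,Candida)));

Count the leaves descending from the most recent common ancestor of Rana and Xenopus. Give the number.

The MRCA of Rana and Xenopus is the node subtending ((Xenopus,(Hordeum,Escherichia)),((Cercopithecus,((((Sciurus,Salamandra),((Drosophila,Mus),Martes)),Meles),Cedrus)),(Lynx,Rana))).
That clade contains 13 terminal taxa: Cedrus, Cercopithecus, Drosophila, Escherichia, Hordeum, Lynx, Martes, Meles, Mus, Rana, Salamandra, Sciurus, Xenopus.

13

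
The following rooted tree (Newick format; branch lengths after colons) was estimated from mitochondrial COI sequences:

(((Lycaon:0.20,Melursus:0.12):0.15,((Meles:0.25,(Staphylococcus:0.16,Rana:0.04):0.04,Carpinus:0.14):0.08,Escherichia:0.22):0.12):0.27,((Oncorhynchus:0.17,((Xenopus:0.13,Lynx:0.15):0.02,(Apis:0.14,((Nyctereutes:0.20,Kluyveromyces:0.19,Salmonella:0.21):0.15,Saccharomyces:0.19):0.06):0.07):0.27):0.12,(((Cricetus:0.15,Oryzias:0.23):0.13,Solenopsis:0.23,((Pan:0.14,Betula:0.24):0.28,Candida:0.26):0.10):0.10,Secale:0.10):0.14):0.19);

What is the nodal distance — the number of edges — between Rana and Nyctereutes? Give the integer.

12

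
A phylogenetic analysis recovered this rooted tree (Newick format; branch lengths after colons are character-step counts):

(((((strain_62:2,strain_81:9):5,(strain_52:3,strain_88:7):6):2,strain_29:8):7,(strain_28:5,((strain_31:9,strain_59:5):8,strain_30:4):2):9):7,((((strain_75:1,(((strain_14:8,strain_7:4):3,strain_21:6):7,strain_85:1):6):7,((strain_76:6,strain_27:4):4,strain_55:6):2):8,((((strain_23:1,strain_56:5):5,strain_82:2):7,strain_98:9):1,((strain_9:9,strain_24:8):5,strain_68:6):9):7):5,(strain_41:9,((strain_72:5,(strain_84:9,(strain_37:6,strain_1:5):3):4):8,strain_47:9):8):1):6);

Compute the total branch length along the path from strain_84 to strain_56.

60

The path runs strain_84 → … → MRCA → … → strain_56; the MRCA is the node subtending ((((strain_75,(((strain_14,strain_7),strain_21),strain_85)),((strain_76,strain_27),strain_55)),((((strain_23,strain_56),strain_82),strain_98),((strain_9,strain_24),strain_68))),(strain_41,((strain_72,(strain_84,(strain_37,strain_1))),strain_47))).
Branch lengths along that path: 9 + 4 + 8 + 8 + 1 + 5 + 7 + 1 + 7 + 5 + 5 = 60.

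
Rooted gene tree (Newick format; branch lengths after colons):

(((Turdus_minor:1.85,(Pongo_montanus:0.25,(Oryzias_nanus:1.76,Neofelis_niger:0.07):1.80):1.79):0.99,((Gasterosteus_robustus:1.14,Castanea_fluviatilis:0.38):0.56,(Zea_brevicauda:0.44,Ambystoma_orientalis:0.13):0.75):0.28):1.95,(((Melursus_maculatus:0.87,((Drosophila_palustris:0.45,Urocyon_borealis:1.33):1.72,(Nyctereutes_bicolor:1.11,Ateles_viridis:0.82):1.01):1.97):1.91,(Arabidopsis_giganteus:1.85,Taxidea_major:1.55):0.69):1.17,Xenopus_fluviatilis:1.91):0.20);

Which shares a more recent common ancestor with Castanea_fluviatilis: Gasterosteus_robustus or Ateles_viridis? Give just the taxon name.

The MRCA of Castanea_fluviatilis and Gasterosteus_robustus subtends (Gasterosteus_robustus,Castanea_fluviatilis) (2 taxa).
The MRCA of Castanea_fluviatilis and Ateles_viridis is the root, subtending the entire tree (16 taxa).
The first is nested inside the second, so Castanea_fluviatilis shares a more recent common ancestor with Gasterosteus_robustus.

Gasterosteus_robustus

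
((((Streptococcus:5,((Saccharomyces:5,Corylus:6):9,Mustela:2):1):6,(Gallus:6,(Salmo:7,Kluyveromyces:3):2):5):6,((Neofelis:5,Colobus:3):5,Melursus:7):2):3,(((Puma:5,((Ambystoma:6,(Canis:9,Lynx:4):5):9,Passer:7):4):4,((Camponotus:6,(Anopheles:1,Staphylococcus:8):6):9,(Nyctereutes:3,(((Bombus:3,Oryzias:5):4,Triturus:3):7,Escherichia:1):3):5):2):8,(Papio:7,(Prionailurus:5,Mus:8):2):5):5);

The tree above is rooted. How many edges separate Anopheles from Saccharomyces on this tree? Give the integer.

12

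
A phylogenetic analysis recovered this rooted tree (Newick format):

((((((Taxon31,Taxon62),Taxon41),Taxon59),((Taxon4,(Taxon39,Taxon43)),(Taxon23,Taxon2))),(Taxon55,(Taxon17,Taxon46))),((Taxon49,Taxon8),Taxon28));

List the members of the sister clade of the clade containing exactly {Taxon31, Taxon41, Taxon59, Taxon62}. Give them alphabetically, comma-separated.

Taxon2, Taxon23, Taxon39, Taxon4, Taxon43

The clade containing exactly {Taxon31, Taxon41, Taxon59, Taxon62} attaches to the tree at the node subtending ((((Taxon31,Taxon62),Taxon41),Taxon59),((Taxon4,(Taxon39,Taxon43)),(Taxon23,Taxon2))).
The other lineage descending from that same node — the sister group — is ((Taxon4,(Taxon39,Taxon43)),(Taxon23,Taxon2)); its 5 tips in alphabetical order are the answer.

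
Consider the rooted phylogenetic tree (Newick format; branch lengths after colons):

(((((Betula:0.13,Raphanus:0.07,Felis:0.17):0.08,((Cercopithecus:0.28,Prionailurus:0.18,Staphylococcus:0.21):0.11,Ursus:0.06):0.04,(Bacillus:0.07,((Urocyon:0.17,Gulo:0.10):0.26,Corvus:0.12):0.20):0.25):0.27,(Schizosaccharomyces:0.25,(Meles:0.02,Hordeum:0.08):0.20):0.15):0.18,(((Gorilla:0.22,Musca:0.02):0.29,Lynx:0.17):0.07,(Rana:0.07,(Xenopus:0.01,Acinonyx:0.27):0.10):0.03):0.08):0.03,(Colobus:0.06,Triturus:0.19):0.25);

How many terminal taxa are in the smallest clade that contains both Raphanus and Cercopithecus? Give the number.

The MRCA of Raphanus and Cercopithecus is the node subtending ((Betula,Raphanus,Felis),((Cercopithecus,Prionailurus,Staphylococcus),Ursus),(Bacillus,((Urocyon,Gulo),Corvus))).
That clade contains 11 terminal taxa: Bacillus, Betula, Cercopithecus, Corvus, Felis, Gulo, Prionailurus, Raphanus, Staphylococcus, Urocyon, Ursus.

11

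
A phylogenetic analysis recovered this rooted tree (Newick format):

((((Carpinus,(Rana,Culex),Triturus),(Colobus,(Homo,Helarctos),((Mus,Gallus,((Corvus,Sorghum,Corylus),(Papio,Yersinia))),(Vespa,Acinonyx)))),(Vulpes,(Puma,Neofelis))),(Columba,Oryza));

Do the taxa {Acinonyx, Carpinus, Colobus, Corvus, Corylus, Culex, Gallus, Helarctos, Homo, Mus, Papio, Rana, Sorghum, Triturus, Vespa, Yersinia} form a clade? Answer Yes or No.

Yes

The most recent common ancestor of these taxa subtends ((Carpinus,(Rana,Culex),Triturus),(Colobus,(Homo,Helarctos),((Mus,Gallus,((Corvus,Sorghum,Corylus),(Papio,Yersinia))),(Vespa,Acinonyx)))).
That clade has exactly 16 tips — every listed taxon and nothing else — so the group is monophyletic.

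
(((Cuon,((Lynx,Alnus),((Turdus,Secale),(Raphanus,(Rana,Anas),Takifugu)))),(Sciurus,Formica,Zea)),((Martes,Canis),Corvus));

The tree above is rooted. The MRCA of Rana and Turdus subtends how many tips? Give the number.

6

The MRCA of Rana and Turdus is the node subtending ((Turdus,Secale),(Raphanus,(Rana,Anas),Takifugu)).
That clade contains 6 terminal taxa: Anas, Rana, Raphanus, Secale, Takifugu, Turdus.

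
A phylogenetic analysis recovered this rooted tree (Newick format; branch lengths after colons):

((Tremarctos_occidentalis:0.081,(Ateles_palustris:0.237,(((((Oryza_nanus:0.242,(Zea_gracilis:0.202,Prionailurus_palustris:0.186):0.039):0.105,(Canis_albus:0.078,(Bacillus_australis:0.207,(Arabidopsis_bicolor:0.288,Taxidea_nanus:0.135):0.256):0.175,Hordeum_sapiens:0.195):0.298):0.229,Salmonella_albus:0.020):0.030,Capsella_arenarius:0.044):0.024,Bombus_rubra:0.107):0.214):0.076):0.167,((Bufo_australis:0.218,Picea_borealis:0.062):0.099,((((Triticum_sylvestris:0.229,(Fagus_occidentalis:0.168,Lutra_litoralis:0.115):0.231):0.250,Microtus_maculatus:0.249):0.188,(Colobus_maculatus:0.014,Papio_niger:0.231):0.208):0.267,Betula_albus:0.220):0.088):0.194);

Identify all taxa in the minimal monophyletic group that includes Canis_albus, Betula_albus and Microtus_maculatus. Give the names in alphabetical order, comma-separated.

Arabidopsis_bicolor, Ateles_palustris, Bacillus_australis, Betula_albus, Bombus_rubra, Bufo_australis, Canis_albus, Capsella_arenarius, Colobus_maculatus, Fagus_occidentalis, Hordeum_sapiens, Lutra_litoralis, Microtus_maculatus, Oryza_nanus, Papio_niger, Picea_borealis, Prionailurus_palustris, Salmonella_albus, Taxidea_nanus, Tremarctos_occidentalis, Triticum_sylvestris, Zea_gracilis

Tracing Canis_albus: it sits inside (Canis_albus,(Bacillus_australis,(Arabidopsis_bicolor,Taxidea_nanus)),Hordeum_sapiens).
Tracing Betula_albus: it sits inside ((((Triticum_sylvestris,(Fagus_occidentalis,Lutra_litoralis)),Microtus_maculatus),(Colobus_maculatus,Papio_niger)),Betula_albus).
Tracing Microtus_maculatus: it sits inside ((Triticum_sylvestris,(Fagus_occidentalis,Lutra_litoralis)),Microtus_maculatus).
The smallest clade enclosing all 3 is the whole tree (their MRCA is the root), so the answer is all 22 tips in alphabetical order.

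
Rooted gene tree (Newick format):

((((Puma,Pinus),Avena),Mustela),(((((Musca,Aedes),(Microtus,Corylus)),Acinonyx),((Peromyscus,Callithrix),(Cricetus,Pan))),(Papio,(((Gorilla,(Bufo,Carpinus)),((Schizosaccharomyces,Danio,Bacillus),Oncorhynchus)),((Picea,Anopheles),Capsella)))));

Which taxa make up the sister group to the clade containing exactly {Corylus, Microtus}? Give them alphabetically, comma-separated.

The clade containing exactly {Corylus, Microtus} attaches to the tree at the node subtending ((Musca,Aedes),(Microtus,Corylus)).
The other lineage descending from that same node — the sister group — is (Musca,Aedes); its 2 tips in alphabetical order are the answer.

Aedes, Musca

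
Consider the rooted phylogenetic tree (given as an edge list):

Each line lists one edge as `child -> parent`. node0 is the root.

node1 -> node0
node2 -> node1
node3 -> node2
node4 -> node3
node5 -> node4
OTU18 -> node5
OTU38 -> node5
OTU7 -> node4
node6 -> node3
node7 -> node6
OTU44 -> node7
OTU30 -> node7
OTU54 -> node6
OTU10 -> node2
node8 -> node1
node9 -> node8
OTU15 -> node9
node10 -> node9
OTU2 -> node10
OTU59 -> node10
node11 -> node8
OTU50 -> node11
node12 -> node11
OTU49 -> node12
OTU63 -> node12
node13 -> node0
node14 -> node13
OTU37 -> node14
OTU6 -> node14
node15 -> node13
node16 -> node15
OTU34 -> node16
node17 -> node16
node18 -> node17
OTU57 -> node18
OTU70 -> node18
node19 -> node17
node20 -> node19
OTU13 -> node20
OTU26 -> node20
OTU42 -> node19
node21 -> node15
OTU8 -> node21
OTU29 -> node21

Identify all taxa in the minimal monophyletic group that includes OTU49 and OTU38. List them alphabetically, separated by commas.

OTU10, OTU15, OTU18, OTU2, OTU30, OTU38, OTU44, OTU49, OTU50, OTU54, OTU59, OTU63, OTU7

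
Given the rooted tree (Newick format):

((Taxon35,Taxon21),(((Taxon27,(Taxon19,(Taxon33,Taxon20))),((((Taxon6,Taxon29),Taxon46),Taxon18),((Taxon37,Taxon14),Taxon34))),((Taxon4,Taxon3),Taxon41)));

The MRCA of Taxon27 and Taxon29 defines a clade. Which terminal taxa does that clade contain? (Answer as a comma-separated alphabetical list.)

Tracing Taxon27: it sits inside (Taxon27,(Taxon19,(Taxon33,Taxon20))).
Tracing Taxon29: it sits inside (Taxon6,Taxon29).
The smallest clade enclosing both is ((Taxon27,(Taxon19,(Taxon33,Taxon20))),((((Taxon6,Taxon29),Taxon46),Taxon18),((Taxon37,Taxon14),Taxon34))); the answer is its 11 terminal taxa in alphabetical order.

Taxon14, Taxon18, Taxon19, Taxon20, Taxon27, Taxon29, Taxon33, Taxon34, Taxon37, Taxon46, Taxon6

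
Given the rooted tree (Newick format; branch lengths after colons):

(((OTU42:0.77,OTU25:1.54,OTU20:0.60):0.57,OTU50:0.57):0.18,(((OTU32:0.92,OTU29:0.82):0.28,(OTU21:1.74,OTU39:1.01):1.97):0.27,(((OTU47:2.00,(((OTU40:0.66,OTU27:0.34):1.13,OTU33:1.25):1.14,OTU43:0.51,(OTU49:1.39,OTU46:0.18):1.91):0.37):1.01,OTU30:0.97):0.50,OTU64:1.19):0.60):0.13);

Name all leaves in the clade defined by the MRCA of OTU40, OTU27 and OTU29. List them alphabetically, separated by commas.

OTU21, OTU27, OTU29, OTU30, OTU32, OTU33, OTU39, OTU40, OTU43, OTU46, OTU47, OTU49, OTU64

Tracing OTU40: it sits inside (OTU40,OTU27).
Tracing OTU27: it sits inside (OTU40,OTU27).
Tracing OTU29: it sits inside (OTU32,OTU29).
The smallest clade enclosing all 3 is (((OTU32,OTU29),(OTU21,OTU39)),(((OTU47,(((OTU40,OTU27),OTU33),OTU43,(OTU49,OTU46))),OTU30),OTU64)); the answer is its 13 terminal taxa in alphabetical order.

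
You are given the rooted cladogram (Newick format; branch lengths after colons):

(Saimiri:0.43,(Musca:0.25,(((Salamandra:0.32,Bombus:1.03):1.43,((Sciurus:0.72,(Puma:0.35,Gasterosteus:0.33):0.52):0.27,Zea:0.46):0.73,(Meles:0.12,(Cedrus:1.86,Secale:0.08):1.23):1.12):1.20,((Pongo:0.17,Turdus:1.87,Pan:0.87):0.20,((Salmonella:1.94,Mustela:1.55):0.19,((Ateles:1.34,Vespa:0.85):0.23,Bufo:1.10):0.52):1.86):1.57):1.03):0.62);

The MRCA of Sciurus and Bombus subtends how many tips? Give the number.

9

The MRCA of Sciurus and Bombus is the node subtending ((Salamandra,Bombus),((Sciurus,(Puma,Gasterosteus)),Zea),(Meles,(Cedrus,Secale))).
That clade contains 9 terminal taxa: Bombus, Cedrus, Gasterosteus, Meles, Puma, Salamandra, Sciurus, Secale, Zea.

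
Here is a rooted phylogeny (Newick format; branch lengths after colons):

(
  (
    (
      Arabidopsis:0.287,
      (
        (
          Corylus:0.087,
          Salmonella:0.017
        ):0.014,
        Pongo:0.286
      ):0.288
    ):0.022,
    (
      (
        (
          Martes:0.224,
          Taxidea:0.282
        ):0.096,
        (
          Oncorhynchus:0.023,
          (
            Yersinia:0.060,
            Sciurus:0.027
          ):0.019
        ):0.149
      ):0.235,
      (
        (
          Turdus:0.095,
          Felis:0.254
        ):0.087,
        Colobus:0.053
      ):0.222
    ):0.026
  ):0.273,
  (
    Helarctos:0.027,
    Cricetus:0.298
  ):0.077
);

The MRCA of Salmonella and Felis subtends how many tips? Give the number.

12

The MRCA of Salmonella and Felis is the node subtending ((Arabidopsis,((Corylus,Salmonella),Pongo)),(((Martes,Taxidea),(Oncorhynchus,(Yersinia,Sciurus))),((Turdus,Felis),Colobus))).
That clade contains 12 terminal taxa: Arabidopsis, Colobus, Corylus, Felis, Martes, Oncorhynchus, Pongo, Salmonella, Sciurus, Taxidea, Turdus, Yersinia.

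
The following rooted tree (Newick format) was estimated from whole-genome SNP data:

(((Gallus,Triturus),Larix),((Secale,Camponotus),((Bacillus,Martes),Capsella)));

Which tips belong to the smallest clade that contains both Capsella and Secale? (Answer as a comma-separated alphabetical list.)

Bacillus, Camponotus, Capsella, Martes, Secale

Tracing Capsella: it sits inside ((Bacillus,Martes),Capsella).
Tracing Secale: it sits inside (Secale,Camponotus).
The smallest clade enclosing both is ((Secale,Camponotus),((Bacillus,Martes),Capsella)); the answer is its 5 terminal taxa in alphabetical order.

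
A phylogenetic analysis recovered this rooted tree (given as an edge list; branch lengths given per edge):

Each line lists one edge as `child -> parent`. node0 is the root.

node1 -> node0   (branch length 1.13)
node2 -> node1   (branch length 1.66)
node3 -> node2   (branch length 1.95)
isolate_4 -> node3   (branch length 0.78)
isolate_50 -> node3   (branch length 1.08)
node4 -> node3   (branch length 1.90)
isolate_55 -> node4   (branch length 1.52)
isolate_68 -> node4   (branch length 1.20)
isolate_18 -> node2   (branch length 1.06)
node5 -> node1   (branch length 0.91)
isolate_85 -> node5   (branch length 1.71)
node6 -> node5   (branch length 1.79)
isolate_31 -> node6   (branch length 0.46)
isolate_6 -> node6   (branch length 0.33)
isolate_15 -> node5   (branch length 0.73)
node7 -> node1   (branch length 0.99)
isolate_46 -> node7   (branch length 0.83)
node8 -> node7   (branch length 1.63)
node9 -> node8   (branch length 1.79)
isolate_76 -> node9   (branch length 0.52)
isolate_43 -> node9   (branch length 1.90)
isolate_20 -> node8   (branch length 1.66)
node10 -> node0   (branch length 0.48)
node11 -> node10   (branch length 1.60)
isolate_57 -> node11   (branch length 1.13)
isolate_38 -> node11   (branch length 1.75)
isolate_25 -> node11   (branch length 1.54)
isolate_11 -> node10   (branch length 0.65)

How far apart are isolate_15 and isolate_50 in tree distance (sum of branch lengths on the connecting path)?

6.33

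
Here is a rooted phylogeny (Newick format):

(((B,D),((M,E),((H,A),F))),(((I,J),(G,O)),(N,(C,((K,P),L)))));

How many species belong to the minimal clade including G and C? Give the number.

The MRCA of G and C is the node subtending (((I,J),(G,O)),(N,(C,((K,P),L)))).
That clade contains 9 terminal taxa: C, G, I, J, K, L, N, O, P.

9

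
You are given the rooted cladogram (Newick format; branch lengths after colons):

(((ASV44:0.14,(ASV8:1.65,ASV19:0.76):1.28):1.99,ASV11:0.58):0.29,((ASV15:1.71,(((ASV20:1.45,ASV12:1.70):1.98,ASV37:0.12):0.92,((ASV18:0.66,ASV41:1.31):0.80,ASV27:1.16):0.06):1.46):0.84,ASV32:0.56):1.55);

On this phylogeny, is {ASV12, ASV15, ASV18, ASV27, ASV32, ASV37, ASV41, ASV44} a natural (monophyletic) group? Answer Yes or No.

The MRCA of the listed taxa is the root, so the smallest clade containing them is the whole tree.
That clade also contains ASV11, ASV19, ASV20, ASV8, which are not in the proposed group, so the group is not monophyletic.

No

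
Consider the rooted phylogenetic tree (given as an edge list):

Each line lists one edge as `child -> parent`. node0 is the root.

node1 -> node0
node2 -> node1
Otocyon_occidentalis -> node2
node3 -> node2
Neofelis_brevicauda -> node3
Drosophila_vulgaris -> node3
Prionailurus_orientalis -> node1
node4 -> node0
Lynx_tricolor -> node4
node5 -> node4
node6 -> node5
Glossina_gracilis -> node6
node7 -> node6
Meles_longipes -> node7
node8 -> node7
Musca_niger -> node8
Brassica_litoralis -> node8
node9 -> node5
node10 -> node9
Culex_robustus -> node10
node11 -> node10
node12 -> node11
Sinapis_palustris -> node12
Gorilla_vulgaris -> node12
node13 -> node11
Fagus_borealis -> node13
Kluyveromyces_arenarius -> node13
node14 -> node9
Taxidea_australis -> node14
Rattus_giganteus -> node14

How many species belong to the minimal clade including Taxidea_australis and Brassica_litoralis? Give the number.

11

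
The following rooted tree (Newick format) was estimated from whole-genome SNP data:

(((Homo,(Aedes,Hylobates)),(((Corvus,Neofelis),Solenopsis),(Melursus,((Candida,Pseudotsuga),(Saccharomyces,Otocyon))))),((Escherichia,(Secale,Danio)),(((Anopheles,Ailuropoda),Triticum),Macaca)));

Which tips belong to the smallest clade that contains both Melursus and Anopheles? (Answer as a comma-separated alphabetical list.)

Aedes, Ailuropoda, Anopheles, Candida, Corvus, Danio, Escherichia, Homo, Hylobates, Macaca, Melursus, Neofelis, Otocyon, Pseudotsuga, Saccharomyces, Secale, Solenopsis, Triticum

Tracing Melursus: it sits inside (Melursus,((Candida,Pseudotsuga),(Saccharomyces,Otocyon))).
Tracing Anopheles: it sits inside (Anopheles,Ailuropoda).
The smallest clade enclosing both is the whole tree (their MRCA is the root), so the answer is all 18 tips in alphabetical order.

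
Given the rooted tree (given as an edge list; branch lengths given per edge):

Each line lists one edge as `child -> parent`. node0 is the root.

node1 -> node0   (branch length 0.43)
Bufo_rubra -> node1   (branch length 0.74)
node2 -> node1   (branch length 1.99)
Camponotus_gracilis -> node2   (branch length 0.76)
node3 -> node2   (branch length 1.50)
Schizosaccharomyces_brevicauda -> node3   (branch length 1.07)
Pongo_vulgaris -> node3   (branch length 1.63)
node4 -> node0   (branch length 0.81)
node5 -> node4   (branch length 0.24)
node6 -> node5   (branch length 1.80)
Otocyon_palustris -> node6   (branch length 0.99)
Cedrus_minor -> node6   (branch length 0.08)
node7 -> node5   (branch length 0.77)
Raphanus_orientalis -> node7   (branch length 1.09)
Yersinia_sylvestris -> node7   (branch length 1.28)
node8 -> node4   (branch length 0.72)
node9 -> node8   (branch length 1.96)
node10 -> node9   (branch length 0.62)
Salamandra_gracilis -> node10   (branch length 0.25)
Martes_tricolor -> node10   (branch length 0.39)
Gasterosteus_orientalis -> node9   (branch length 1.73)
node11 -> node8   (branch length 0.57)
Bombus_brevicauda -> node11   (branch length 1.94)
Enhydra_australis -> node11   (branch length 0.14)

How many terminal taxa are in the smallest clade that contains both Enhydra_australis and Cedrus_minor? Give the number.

The MRCA of Enhydra_australis and Cedrus_minor is the node subtending (((Otocyon_palustris,Cedrus_minor),(Raphanus_orientalis,Yersinia_sylvestris)),(((Salamandra_gracilis,Martes_tricolor),Gasterosteus_orientalis),(Bombus_brevicauda,Enhydra_australis))).
That clade contains 9 terminal taxa: Bombus_brevicauda, Cedrus_minor, Enhydra_australis, Gasterosteus_orientalis, Martes_tricolor, Otocyon_palustris, Raphanus_orientalis, Salamandra_gracilis, Yersinia_sylvestris.

9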